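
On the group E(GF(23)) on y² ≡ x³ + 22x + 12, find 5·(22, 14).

Write P = (22, 14).
Double-and-add on 5 = (101)₂. Start with P = (22, 14) for the leading 1-bit.
double: tangent at (22, 14): λ = (3·22² + 22)/(2·14) ≡ 2/5. 5⁻¹ ≡ 14 (mod 23) since 5·14 = 70 ≡ 1, so λ ≡ 2·14 ≡ 5.
  x = λ² - 22 - 22 = 25 - 44 ≡ 4; y = λ·(22 - 4) - 14 ≡ 7. → (4, 7)
double: tangent at (4, 7): λ = (3·4² + 22)/(2·7) ≡ 1/14. 14⁻¹ ≡ 5 (mod 23), so λ ≡ 1·5 ≡ 5.
  x = λ² - 4 - 4 = 25 - 8 ≡ 17; y = λ·(4 - 17) - 7 ≡ 20. → (17, 20)
add P: (17, 20) + (22, 14). λ = (14 - 20)/(22 - 17) ≡ 17/5 mod 23. 5⁻¹ ≡ 14 (mod 23) since 5·14 = 70 ≡ 1, so λ ≡ 8.
  x = λ² - 17 - 22 = 64 - 39 ≡ 2; y = λ·(17 - 2) - 20 ≡ 8. → (2, 8)

(2, 8)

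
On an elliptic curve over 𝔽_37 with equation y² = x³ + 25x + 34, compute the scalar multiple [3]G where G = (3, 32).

(31, 36)

Repeated addition: build up to 3G.
2G: tangent at (3, 32): λ = (3·3² + 25)/(2·32) ≡ 15/27. 27⁻¹ ≡ 11 (mod 37) since 27·11 = 297 ≡ 1, so λ ≡ 15·11 ≡ 17.
  x = λ² - 3 - 3 = 289 - 6 ≡ 24; y = λ·(3 - 24) - 32 ≡ 18. → (24, 18)
3G: (24, 18) + (3, 32). λ = (32 - 18)/(3 - 24) ≡ 14/16 mod 37. 16⁻¹ ≡ 7 (mod 37) since 16·7 = 112 ≡ 1, so λ ≡ 24.
  x = λ² - 24 - 3 = 576 - 27 ≡ 31; y = λ·(24 - 31) - 18 ≡ 36. → (31, 36)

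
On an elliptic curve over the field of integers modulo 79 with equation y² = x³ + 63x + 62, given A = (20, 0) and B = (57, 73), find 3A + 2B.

First 3A:
Repeated addition: build up to 3A.
2A: (20, 0) + (20, 0): same x and y₁ ≡ -y₂, so the sum is ∞.
3A: ∞ + (20, 0) = (20, 0) (identity).
3A = (20, 0).
Next 2B:
Repeated addition: build up to 2B.
2B: tangent at (57, 73): λ = (3·57² + 63)/(2·73) ≡ 14/67. 67⁻¹ ≡ 46 (mod 79) since 67·46 = 3082 ≡ 1, so λ ≡ 14·46 ≡ 12.
  x = λ² - 57 - 57 = 144 - 114 ≡ 30; y = λ·(57 - 30) - 73 ≡ 14. → (30, 14)
2B = (30, 14).
Finally 3A + 2B:
(20, 0) + (30, 14). λ = (14 - 0)/(30 - 20) ≡ 14/10 mod 79. 10⁻¹ ≡ 8 (mod 79), so λ ≡ 33.
  x = λ² - 20 - 30 = 1089 - 50 ≡ 12; y = λ·(20 - 12) - 0 ≡ 27. → (12, 27)

(12, 27)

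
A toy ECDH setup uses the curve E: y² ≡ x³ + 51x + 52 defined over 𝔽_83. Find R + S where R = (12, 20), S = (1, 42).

(12, 20) + (1, 42). λ = (42 - 20)/(1 - 12) ≡ 22/72 mod 83. 72⁻¹ ≡ 15 (mod 83), so λ ≡ 81.
  x = λ² - 12 - 1 = 6561 - 13 ≡ 74; y = λ·(12 - 74) - 20 ≡ 21. → (74, 21)

(74, 21)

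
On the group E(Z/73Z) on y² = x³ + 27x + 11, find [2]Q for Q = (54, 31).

tangent at (54, 31): λ = (3·54² + 27)/(2·31) ≡ 15/62. 62⁻¹ ≡ 53 (mod 73) since 62·53 = 3286 ≡ 1, so λ ≡ 15·53 ≡ 65.
  x = λ² - 54 - 54 = 4225 - 108 ≡ 29; y = λ·(54 - 29) - 31 ≡ 61. → (29, 61)

(29, 61)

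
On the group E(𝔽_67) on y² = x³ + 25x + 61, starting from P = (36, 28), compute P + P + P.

Repeated addition: build up to 3P.
2P: tangent at (36, 28): λ = (3·36² + 25)/(2·28) ≡ 27/56. 56⁻¹ ≡ 6 (mod 67), so λ ≡ 27·6 ≡ 28.
  x = λ² - 36 - 36 = 784 - 72 ≡ 42; y = λ·(36 - 42) - 28 ≡ 5. → (42, 5)
3P: (42, 5) + (36, 28). λ = (28 - 5)/(36 - 42) ≡ 23/61 mod 67. 61⁻¹ ≡ 11 (mod 67), so λ ≡ 52.
  x = λ² - 42 - 36 = 2704 - 78 ≡ 13; y = λ·(42 - 13) - 5 ≡ 29. → (13, 29)

(13, 29)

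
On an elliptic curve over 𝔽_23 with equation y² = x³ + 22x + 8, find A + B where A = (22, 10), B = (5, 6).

(22, 10) + (5, 6). λ = (6 - 10)/(5 - 22) ≡ 19/6 mod 23. 6⁻¹ ≡ 4 (mod 23), so λ ≡ 7.
  x = λ² - 22 - 5 = 49 - 27 ≡ 22; y = λ·(22 - 22) - 10 ≡ 13. → (22, 13)

(22, 13)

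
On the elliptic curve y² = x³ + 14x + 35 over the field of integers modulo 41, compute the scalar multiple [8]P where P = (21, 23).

(31, 24)

Repeated addition: build up to 8P.
2P: tangent at (21, 23): λ = (3·21² + 14)/(2·23) ≡ 25/5. 5⁻¹ ≡ 33 (mod 41) since 5·33 = 165 ≡ 1, so λ ≡ 25·33 ≡ 5.
  x = λ² - 21 - 21 = 25 - 42 ≡ 24; y = λ·(21 - 24) - 23 ≡ 3. → (24, 3)
3P: (24, 3) + (21, 23). λ = (23 - 3)/(21 - 24) ≡ 20/38 mod 41. 38⁻¹ ≡ 27 (mod 41), so λ ≡ 7.
  x = λ² - 24 - 21 = 49 - 45 ≡ 4; y = λ·(24 - 4) - 3 ≡ 14. → (4, 14)
4P: (4, 14) + (21, 23). λ = (23 - 14)/(21 - 4) ≡ 9/17 mod 41. 17⁻¹ ≡ 29 (mod 41), so λ ≡ 15.
  x = λ² - 4 - 21 = 225 - 25 ≡ 36; y = λ·(4 - 36) - 14 ≡ 39. → (36, 39)
5P: (36, 39) + (21, 23). λ = (23 - 39)/(21 - 36) ≡ 25/26 mod 41. 26⁻¹ ≡ 30 (mod 41), so λ ≡ 12.
  x = λ² - 36 - 21 = 144 - 57 ≡ 5; y = λ·(36 - 5) - 39 ≡ 5. → (5, 5)
6P: (5, 5) + (21, 23). λ = (23 - 5)/(21 - 5) ≡ 18/16 mod 41. 16⁻¹ ≡ 18 (mod 41) since 16·18 = 288 ≡ 1, so λ ≡ 37.
  x = λ² - 5 - 21 = 1369 - 26 ≡ 31; y = λ·(5 - 31) - 5 ≡ 17. → (31, 17)
7P: (31, 17) + (21, 23). λ = (23 - 17)/(21 - 31) ≡ 6/31 mod 41. 31⁻¹ ≡ 4 (mod 41), so λ ≡ 24.
  x = λ² - 31 - 21 = 576 - 52 ≡ 32; y = λ·(31 - 32) - 17 ≡ 0. → (32, 0)
8P: (32, 0) + (21, 23). λ = (23 - 0)/(21 - 32) ≡ 23/30 mod 41. 30⁻¹ ≡ 26 (mod 41) since 30·26 = 780 ≡ 1, so λ ≡ 24.
  x = λ² - 32 - 21 = 576 - 53 ≡ 31; y = λ·(32 - 31) - 0 ≡ 24. → (31, 24)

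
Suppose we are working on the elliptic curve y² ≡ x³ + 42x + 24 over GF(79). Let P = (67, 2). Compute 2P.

tangent at (67, 2): λ = (3·67² + 42)/(2·2) ≡ 0/4. 4⁻¹ ≡ 20 (mod 79) since 4·20 = 80 ≡ 1, so λ ≡ 0·20 ≡ 0.
  x = λ² - 67 - 67 = 0 - 134 ≡ 24; y = λ·(67 - 24) - 2 ≡ 77. → (24, 77)

(24, 77)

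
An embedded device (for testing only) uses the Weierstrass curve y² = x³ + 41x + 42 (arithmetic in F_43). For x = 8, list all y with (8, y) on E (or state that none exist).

none

x³ + 41x + 42 = 882 ≡ 22 (mod 43).
22 is a non-residue mod 43; no y exists.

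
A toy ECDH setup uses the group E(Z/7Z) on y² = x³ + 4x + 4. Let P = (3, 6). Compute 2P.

(5, 4)

tangent at (3, 6): λ = (3·3² + 4)/(2·6) ≡ 3/5. 5⁻¹ ≡ 3 (mod 7) since 5·3 = 15 ≡ 1, so λ ≡ 3·3 ≡ 2.
  x = λ² - 3 - 3 = 4 - 6 ≡ 5; y = λ·(3 - 5) - 6 ≡ 4. → (5, 4)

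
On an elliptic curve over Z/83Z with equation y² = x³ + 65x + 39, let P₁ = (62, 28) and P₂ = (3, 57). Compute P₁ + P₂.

(62, 28) + (3, 57). λ = (57 - 28)/(3 - 62) ≡ 29/24 mod 83. 24⁻¹ ≡ 45 (mod 83), so λ ≡ 60.
  x = λ² - 62 - 3 = 3600 - 65 ≡ 49; y = λ·(62 - 49) - 28 ≡ 5. → (49, 5)

(49, 5)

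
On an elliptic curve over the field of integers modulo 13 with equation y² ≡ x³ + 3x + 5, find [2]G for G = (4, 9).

(4, 4)

tangent at (4, 9): λ = (3·4² + 3)/(2·9) ≡ 12/5. 5⁻¹ ≡ 8 (mod 13) since 5·8 = 40 ≡ 1, so λ ≡ 12·8 ≡ 5.
  x = λ² - 4 - 4 = 25 - 8 ≡ 4; y = λ·(4 - 4) - 9 ≡ 4. → (4, 4)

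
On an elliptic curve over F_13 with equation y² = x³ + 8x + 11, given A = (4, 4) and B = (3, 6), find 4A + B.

First 4A:
Repeated addition: build up to 4A.
2A: tangent at (4, 4): λ = (3·4² + 8)/(2·4) ≡ 4/8. 8⁻¹ ≡ 5 (mod 13), so λ ≡ 4·5 ≡ 7.
  x = λ² - 4 - 4 = 49 - 8 ≡ 2; y = λ·(4 - 2) - 4 ≡ 10. → (2, 10)
3A: (2, 10) + (4, 4). λ = (4 - 10)/(4 - 2) ≡ 7/2 mod 13. 2⁻¹ ≡ 7 (mod 13), so λ ≡ 10.
  x = λ² - 2 - 4 = 100 - 6 ≡ 3; y = λ·(2 - 3) - 10 ≡ 6. → (3, 6)
4A: (3, 6) + (4, 4). λ = (4 - 6)/(4 - 3) ≡ 11/1 mod 13. 1⁻¹ ≡ 1 (mod 13), so λ ≡ 11.
  x = λ² - 3 - 4 = 121 - 7 ≡ 10; y = λ·(3 - 10) - 6 ≡ 8. → (10, 8)
4A = (10, 8).
Finally 4A + B:
(10, 8) + (3, 6). λ = (6 - 8)/(3 - 10) ≡ 11/6 mod 13. 6⁻¹ ≡ 11 (mod 13) since 6·11 = 66 ≡ 1, so λ ≡ 4.
  x = λ² - 10 - 3 = 16 - 13 ≡ 3; y = λ·(10 - 3) - 8 ≡ 7. → (3, 7)

(3, 7)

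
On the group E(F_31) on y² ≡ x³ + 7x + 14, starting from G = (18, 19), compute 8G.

Repeated addition: build up to 8G.
2G: tangent at (18, 19): λ = (3·18² + 7)/(2·19) ≡ 18/7. 7⁻¹ ≡ 9 (mod 31), so λ ≡ 18·9 ≡ 7.
  x = λ² - 18 - 18 = 49 - 36 ≡ 13; y = λ·(18 - 13) - 19 ≡ 16. → (13, 16)
3G: (13, 16) + (18, 19). λ = (19 - 16)/(18 - 13) ≡ 3/5 mod 31. 5⁻¹ ≡ 25 (mod 31) since 5·25 = 125 ≡ 1, so λ ≡ 13.
  x = λ² - 13 - 18 = 169 - 31 ≡ 14; y = λ·(13 - 14) - 16 ≡ 2. → (14, 2)
4G: (14, 2) + (18, 19). λ = (19 - 2)/(18 - 14) ≡ 17/4 mod 31. 4⁻¹ ≡ 8 (mod 31), so λ ≡ 12.
  x = λ² - 14 - 18 = 144 - 32 ≡ 19; y = λ·(14 - 19) - 2 ≡ 0. → (19, 0)
5G: (19, 0) + (18, 19). λ = (19 - 0)/(18 - 19) ≡ 19/30 mod 31. 30⁻¹ ≡ 30 (mod 31) since 30·30 = 900 ≡ 1, so λ ≡ 12.
  x = λ² - 19 - 18 = 144 - 37 ≡ 14; y = λ·(19 - 14) - 0 ≡ 29. → (14, 29)
6G: (14, 29) + (18, 19). λ = (19 - 29)/(18 - 14) ≡ 21/4 mod 31. 4⁻¹ ≡ 8 (mod 31), so λ ≡ 13.
  x = λ² - 14 - 18 = 169 - 32 ≡ 13; y = λ·(14 - 13) - 29 ≡ 15. → (13, 15)
7G: (13, 15) + (18, 19). λ = (19 - 15)/(18 - 13) ≡ 4/5 mod 31. 5⁻¹ ≡ 25 (mod 31), so λ ≡ 7.
  x = λ² - 13 - 18 = 49 - 31 ≡ 18; y = λ·(13 - 18) - 15 ≡ 12. → (18, 12)
8G: (18, 12) + (18, 19): same x and y₁ ≡ -y₂, so the sum is 𝒪.

O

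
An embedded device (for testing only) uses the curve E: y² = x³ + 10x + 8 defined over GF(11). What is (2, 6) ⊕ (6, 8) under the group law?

(6, 3)

(2, 6) + (6, 8). λ = (8 - 6)/(6 - 2) ≡ 2/4 mod 11. 4⁻¹ ≡ 3 (mod 11), so λ ≡ 6.
  x = λ² - 2 - 6 = 36 - 8 ≡ 6; y = λ·(2 - 6) - 6 ≡ 3. → (6, 3)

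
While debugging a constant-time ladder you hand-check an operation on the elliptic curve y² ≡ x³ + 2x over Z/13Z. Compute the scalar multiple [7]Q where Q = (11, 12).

(2, 8)

Double-and-add on 7 = (111)₂. Start with Q = (11, 12) for the leading 1-bit.
double: tangent at (11, 12): λ = (3·11² + 2)/(2·12) ≡ 1/11. 11⁻¹ ≡ 6 (mod 13) since 11·6 = 66 ≡ 1, so λ ≡ 1·6 ≡ 6.
  x = λ² - 11 - 11 = 36 - 22 ≡ 1; y = λ·(11 - 1) - 12 ≡ 9. → (1, 9)
add Q: (1, 9) + (11, 12). λ = (12 - 9)/(11 - 1) ≡ 3/10 mod 13. 10⁻¹ ≡ 4 (mod 13) since 10·4 = 40 ≡ 1, so λ ≡ 12.
  x = λ² - 1 - 11 = 144 - 12 ≡ 2; y = λ·(1 - 2) - 9 ≡ 5. → (2, 5)
double: tangent at (2, 5): λ = (3·2² + 2)/(2·5) ≡ 1/10. 10⁻¹ ≡ 4 (mod 13), so λ ≡ 1·4 ≡ 4.
  x = λ² - 2 - 2 = 16 - 4 ≡ 12; y = λ·(2 - 12) - 5 ≡ 7. → (12, 7)
add Q: (12, 7) + (11, 12). λ = (12 - 7)/(11 - 12) ≡ 5/12 mod 13. 12⁻¹ ≡ 12 (mod 13), so λ ≡ 8.
  x = λ² - 12 - 11 = 64 - 23 ≡ 2; y = λ·(12 - 2) - 7 ≡ 8. → (2, 8)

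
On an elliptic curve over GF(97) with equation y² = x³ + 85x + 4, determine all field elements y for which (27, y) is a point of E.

none

x³ + 85x + 4 = 21982 ≡ 60 (mod 97).
60 is a non-residue mod 97; no y exists.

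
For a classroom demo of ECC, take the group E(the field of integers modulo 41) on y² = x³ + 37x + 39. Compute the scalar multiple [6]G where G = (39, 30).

(25, 36)

Double-and-add on 6 = (110)₂. Start with G = (39, 30) for the leading 1-bit.
double: tangent at (39, 30): λ = (3·39² + 37)/(2·30) ≡ 8/19. 19⁻¹ ≡ 13 (mod 41), so λ ≡ 8·13 ≡ 22.
  x = λ² - 39 - 39 = 484 - 78 ≡ 37; y = λ·(39 - 37) - 30 ≡ 14. → (37, 14)
add G: (37, 14) + (39, 30). λ = (30 - 14)/(39 - 37) ≡ 16/2 mod 41. 2⁻¹ ≡ 21 (mod 41), so λ ≡ 8.
  x = λ² - 37 - 39 = 64 - 76 ≡ 29; y = λ·(37 - 29) - 14 ≡ 9. → (29, 9)
double: tangent at (29, 9): λ = (3·29² + 37)/(2·9) ≡ 18/18. 18⁻¹ ≡ 16 (mod 41) since 18·16 = 288 ≡ 1, so λ ≡ 18·16 ≡ 1.
  x = λ² - 29 - 29 = 1 - 58 ≡ 25; y = λ·(29 - 25) - 9 ≡ 36. → (25, 36)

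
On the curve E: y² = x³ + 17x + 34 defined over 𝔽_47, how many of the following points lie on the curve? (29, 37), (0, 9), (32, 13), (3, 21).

(29, 37): 37² ≡ 6, rhs ≡ 6 → on.
(0, 9): 9² ≡ 34, rhs ≡ 34 → on.
(32, 13): 13² ≡ 28, rhs ≡ 23 → off.
(3, 21): 21² ≡ 18, rhs ≡ 18 → on.

3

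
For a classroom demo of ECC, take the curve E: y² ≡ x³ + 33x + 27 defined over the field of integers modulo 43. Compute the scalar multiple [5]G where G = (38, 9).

(35, 38)

Double-and-add on 5 = (101)₂. Start with G = (38, 9) for the leading 1-bit.
double: tangent at (38, 9): λ = (3·38² + 33)/(2·9) ≡ 22/18. 18⁻¹ ≡ 12 (mod 43), so λ ≡ 22·12 ≡ 6.
  x = λ² - 38 - 38 = 36 - 76 ≡ 3; y = λ·(38 - 3) - 9 ≡ 29. → (3, 29)
double: tangent at (3, 29): λ = (3·3² + 33)/(2·29) ≡ 17/15. 15⁻¹ ≡ 23 (mod 43), so λ ≡ 17·23 ≡ 4.
  x = λ² - 3 - 3 = 16 - 6 ≡ 10; y = λ·(3 - 10) - 29 ≡ 29. → (10, 29)
add G: (10, 29) + (38, 9). λ = (9 - 29)/(38 - 10) ≡ 23/28 mod 43. 28⁻¹ ≡ 20 (mod 43) since 28·20 = 560 ≡ 1, so λ ≡ 30.
  x = λ² - 10 - 38 = 900 - 48 ≡ 35; y = λ·(10 - 35) - 29 ≡ 38. → (35, 38)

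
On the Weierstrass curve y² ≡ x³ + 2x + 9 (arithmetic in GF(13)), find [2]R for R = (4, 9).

(1, 8)

tangent at (4, 9): λ = (3·4² + 2)/(2·9) ≡ 11/5. 5⁻¹ ≡ 8 (mod 13) since 5·8 = 40 ≡ 1, so λ ≡ 11·8 ≡ 10.
  x = λ² - 4 - 4 = 100 - 8 ≡ 1; y = λ·(4 - 1) - 9 ≡ 8. → (1, 8)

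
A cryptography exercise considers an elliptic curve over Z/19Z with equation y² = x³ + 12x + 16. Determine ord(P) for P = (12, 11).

2P: tangent at (12, 11): λ = (3·12² + 12)/(2·11) ≡ 7/3. 3⁻¹ ≡ 13 (mod 19), so λ ≡ 7·13 ≡ 15.
  x = λ² - 12 - 12 = 225 - 24 ≡ 11; y = λ·(12 - 11) - 11 ≡ 4. → (11, 4)
3P: (11, 4) + (12, 11). λ = (11 - 4)/(12 - 11) ≡ 7/1 mod 19. 1⁻¹ ≡ 1 (mod 19) since 1·1 = 1 ≡ 1, so λ ≡ 7.
  x = λ² - 11 - 12 = 49 - 23 ≡ 7; y = λ·(11 - 7) - 4 ≡ 5. → (7, 5)
4P: (7, 5) + (12, 11). λ = (11 - 5)/(12 - 7) ≡ 6/5 mod 19. 5⁻¹ ≡ 4 (mod 19) since 5·4 = 20 ≡ 1, so λ ≡ 5.
  x = λ² - 7 - 12 = 25 - 19 ≡ 6; y = λ·(7 - 6) - 5 ≡ 0. → (6, 0)
5P: (6, 0) + (12, 11). λ = (11 - 0)/(12 - 6) ≡ 11/6 mod 19. 6⁻¹ ≡ 16 (mod 19), so λ ≡ 5.
  x = λ² - 6 - 12 = 25 - 18 ≡ 7; y = λ·(6 - 7) - 0 ≡ 14. → (7, 14)
6P: (7, 14) + (12, 11). λ = (11 - 14)/(12 - 7) ≡ 16/5 mod 19. 5⁻¹ ≡ 4 (mod 19), so λ ≡ 7.
  x = λ² - 7 - 12 = 49 - 19 ≡ 11; y = λ·(7 - 11) - 14 ≡ 15. → (11, 15)
7P: (11, 15) + (12, 11). λ = (11 - 15)/(12 - 11) ≡ 15/1 mod 19. 1⁻¹ ≡ 1 (mod 19), so λ ≡ 15.
  x = λ² - 11 - 12 = 225 - 23 ≡ 12; y = λ·(11 - 12) - 15 ≡ 8. → (12, 8)
8P: (12, 8) + (12, 11): same x and y₁ ≡ -y₂, so the sum is O.
8P = O, so the order is 8.

8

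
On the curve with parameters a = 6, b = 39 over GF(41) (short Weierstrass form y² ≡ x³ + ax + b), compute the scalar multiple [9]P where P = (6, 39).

(37, 22)

Double-and-add on 9 = (1001)₂. Start with P = (6, 39) for the leading 1-bit.
double: tangent at (6, 39): λ = (3·6² + 6)/(2·39) ≡ 32/37. 37⁻¹ ≡ 10 (mod 41), so λ ≡ 32·10 ≡ 33.
  x = λ² - 6 - 6 = 1089 - 12 ≡ 11; y = λ·(6 - 11) - 39 ≡ 1. → (11, 1)
double: tangent at (11, 1): λ = (3·11² + 6)/(2·1) ≡ 0/2. 2⁻¹ ≡ 21 (mod 41), so λ ≡ 0·21 ≡ 0.
  x = λ² - 11 - 11 = 0 - 22 ≡ 19; y = λ·(11 - 19) - 1 ≡ 40. → (19, 40)
double: tangent at (19, 40): λ = (3·19² + 6)/(2·40) ≡ 23/39. 39⁻¹ ≡ 20 (mod 41) since 39·20 = 780 ≡ 1, so λ ≡ 23·20 ≡ 9.
  x = λ² - 19 - 19 = 81 - 38 ≡ 2; y = λ·(19 - 2) - 40 ≡ 31. → (2, 31)
add P: (2, 31) + (6, 39). λ = (39 - 31)/(6 - 2) ≡ 8/4 mod 41. 4⁻¹ ≡ 31 (mod 41) since 4·31 = 124 ≡ 1, so λ ≡ 2.
  x = λ² - 2 - 6 = 4 - 8 ≡ 37; y = λ·(2 - 37) - 31 ≡ 22. → (37, 22)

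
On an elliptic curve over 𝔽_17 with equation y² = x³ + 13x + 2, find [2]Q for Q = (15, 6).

(12, 13)

tangent at (15, 6): λ = (3·15² + 13)/(2·6) ≡ 8/12. 12⁻¹ ≡ 10 (mod 17) since 12·10 = 120 ≡ 1, so λ ≡ 8·10 ≡ 12.
  x = λ² - 15 - 15 = 144 - 30 ≡ 12; y = λ·(15 - 12) - 6 ≡ 13. → (12, 13)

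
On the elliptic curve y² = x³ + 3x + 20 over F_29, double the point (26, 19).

tangent at (26, 19): λ = (3·26² + 3)/(2·19) ≡ 1/9. 9⁻¹ ≡ 13 (mod 29), so λ ≡ 1·13 ≡ 13.
  x = λ² - 26 - 26 = 169 - 52 ≡ 1; y = λ·(26 - 1) - 19 ≡ 16. → (1, 16)

(1, 16)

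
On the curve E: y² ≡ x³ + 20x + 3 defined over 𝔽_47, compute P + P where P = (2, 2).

(13, 4)

tangent at (2, 2): λ = (3·2² + 20)/(2·2) ≡ 32/4. 4⁻¹ ≡ 12 (mod 47), so λ ≡ 32·12 ≡ 8.
  x = λ² - 2 - 2 = 64 - 4 ≡ 13; y = λ·(2 - 13) - 2 ≡ 4. → (13, 4)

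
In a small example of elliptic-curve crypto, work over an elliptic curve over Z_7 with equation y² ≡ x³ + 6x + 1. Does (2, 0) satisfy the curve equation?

yes

y² = 0² ≡ 0; x³ + 6x + 1 = 21 ≡ 0 (mod 7). 0 = 0.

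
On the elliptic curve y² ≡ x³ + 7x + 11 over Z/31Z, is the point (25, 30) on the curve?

y² = 30² ≡ 1; x³ + 7x + 11 = 15811 ≡ 1 (mod 31). 1 = 1.

yes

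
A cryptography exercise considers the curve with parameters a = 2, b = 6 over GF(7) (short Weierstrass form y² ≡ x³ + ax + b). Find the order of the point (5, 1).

11

2P: tangent at (5, 1): λ = (3·5² + 2)/(2·1) ≡ 0/2. 2⁻¹ ≡ 4 (mod 7), so λ ≡ 0·4 ≡ 0.
  x = λ² - 5 - 5 = 0 - 10 ≡ 4; y = λ·(5 - 4) - 1 ≡ 6. → (4, 6)
3P: (4, 6) + (5, 1). λ = (1 - 6)/(5 - 4) ≡ 2/1 mod 7. 1⁻¹ ≡ 1 (mod 7) since 1·1 = 1 ≡ 1, so λ ≡ 2.
  x = λ² - 4 - 5 = 4 - 9 ≡ 2; y = λ·(4 - 2) - 6 ≡ 5. → (2, 5)
4P: (2, 5) + (5, 1). λ = (1 - 5)/(5 - 2) ≡ 3/3 mod 7. 3⁻¹ ≡ 5 (mod 7), so λ ≡ 1.
  x = λ² - 2 - 5 = 1 - 7 ≡ 1; y = λ·(2 - 1) - 5 ≡ 3. → (1, 3)
5P: (1, 3) + (5, 1). λ = (1 - 3)/(5 - 1) ≡ 5/4 mod 7. 4⁻¹ ≡ 2 (mod 7) since 4·2 = 8 ≡ 1, so λ ≡ 3.
  x = λ² - 1 - 5 = 9 - 6 ≡ 3; y = λ·(1 - 3) - 3 ≡ 5. → (3, 5)
6P: (3, 5) + (5, 1). λ = (1 - 5)/(5 - 3) ≡ 3/2 mod 7. 2⁻¹ ≡ 4 (mod 7) since 2·4 = 8 ≡ 1, so λ ≡ 5.
  x = λ² - 3 - 5 = 25 - 8 ≡ 3; y = λ·(3 - 3) - 5 ≡ 2. → (3, 2)
7P: (3, 2) + (5, 1). λ = (1 - 2)/(5 - 3) ≡ 6/2 mod 7. 2⁻¹ ≡ 4 (mod 7), so λ ≡ 3.
  x = λ² - 3 - 5 = 9 - 8 ≡ 1; y = λ·(3 - 1) - 2 ≡ 4. → (1, 4)
8P: (1, 4) + (5, 1). λ = (1 - 4)/(5 - 1) ≡ 4/4 mod 7. 4⁻¹ ≡ 2 (mod 7) since 4·2 = 8 ≡ 1, so λ ≡ 1.
  x = λ² - 1 - 5 = 1 - 6 ≡ 2; y = λ·(1 - 2) - 4 ≡ 2. → (2, 2)
9P: (2, 2) + (5, 1). λ = (1 - 2)/(5 - 2) ≡ 6/3 mod 7. 3⁻¹ ≡ 5 (mod 7) since 3·5 = 15 ≡ 1, so λ ≡ 2.
  x = λ² - 2 - 5 = 4 - 7 ≡ 4; y = λ·(2 - 4) - 2 ≡ 1. → (4, 1)
10P: (4, 1) + (5, 1). λ = (1 - 1)/(5 - 4) ≡ 0/1 mod 7. 1⁻¹ ≡ 1 (mod 7), so λ ≡ 0.
  x = λ² - 4 - 5 = 0 - 9 ≡ 5; y = λ·(4 - 5) - 1 ≡ 6. → (5, 6)
11P: (5, 6) + (5, 1): same x and y₁ ≡ -y₂, so the sum is O.
11P = O, so the order is 11.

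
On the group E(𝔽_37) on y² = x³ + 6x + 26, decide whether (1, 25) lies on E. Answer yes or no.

yes

y² = 25² ≡ 33; x³ + 6x + 26 = 33 ≡ 33 (mod 37). 33 = 33.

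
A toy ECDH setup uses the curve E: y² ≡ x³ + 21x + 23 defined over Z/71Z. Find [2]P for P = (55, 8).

(50, 30)

tangent at (55, 8): λ = (3·55² + 21)/(2·8) ≡ 8/16. 16⁻¹ ≡ 40 (mod 71), so λ ≡ 8·40 ≡ 36.
  x = λ² - 55 - 55 = 1296 - 110 ≡ 50; y = λ·(55 - 50) - 8 ≡ 30. → (50, 30)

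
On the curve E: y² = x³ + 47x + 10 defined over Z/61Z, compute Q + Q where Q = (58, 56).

(51, 2)

tangent at (58, 56): λ = (3·58² + 47)/(2·56) ≡ 13/51. 51⁻¹ ≡ 6 (mod 61), so λ ≡ 13·6 ≡ 17.
  x = λ² - 58 - 58 = 289 - 116 ≡ 51; y = λ·(58 - 51) - 56 ≡ 2. → (51, 2)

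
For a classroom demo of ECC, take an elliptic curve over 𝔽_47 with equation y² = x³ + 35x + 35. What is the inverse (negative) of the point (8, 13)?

(8, 34)

-(8, 13) = (8, -13 mod 47) = (8, 34).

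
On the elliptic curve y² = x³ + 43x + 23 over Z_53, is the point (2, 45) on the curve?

y² = 45² ≡ 11; x³ + 43x + 23 = 117 ≡ 11 (mod 53). 11 = 11.

yes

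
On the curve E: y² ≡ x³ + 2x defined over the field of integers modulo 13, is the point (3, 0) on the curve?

y² = 0² ≡ 0; x³ + 2x + 0 = 33 ≡ 7 (mod 13). 0 ≠ 7.

no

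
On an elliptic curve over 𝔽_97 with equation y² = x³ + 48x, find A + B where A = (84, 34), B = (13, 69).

(12, 48)

(84, 34) + (13, 69). λ = (69 - 34)/(13 - 84) ≡ 35/26 mod 97. 26⁻¹ ≡ 56 (mod 97), so λ ≡ 20.
  x = λ² - 84 - 13 = 400 - 97 ≡ 12; y = λ·(84 - 12) - 34 ≡ 48. → (12, 48)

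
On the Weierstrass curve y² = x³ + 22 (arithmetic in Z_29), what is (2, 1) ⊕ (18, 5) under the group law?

(0, 14)

(2, 1) + (18, 5). λ = (5 - 1)/(18 - 2) ≡ 4/16 mod 29. 16⁻¹ ≡ 20 (mod 29), so λ ≡ 22.
  x = λ² - 2 - 18 = 484 - 20 ≡ 0; y = λ·(2 - 0) - 1 ≡ 14. → (0, 14)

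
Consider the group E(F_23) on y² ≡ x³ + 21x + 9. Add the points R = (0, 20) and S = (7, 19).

(0, 20) + (7, 19). λ = (19 - 20)/(7 - 0) ≡ 22/7 mod 23. 7⁻¹ ≡ 10 (mod 23), so λ ≡ 13.
  x = λ² - 0 - 7 = 169 - 7 ≡ 1; y = λ·(0 - 1) - 20 ≡ 13. → (1, 13)

(1, 13)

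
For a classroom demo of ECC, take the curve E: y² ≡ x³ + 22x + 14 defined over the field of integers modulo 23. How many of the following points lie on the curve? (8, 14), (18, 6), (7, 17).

1

(8, 14): 14² ≡ 12, rhs ≡ 12 → on.
(18, 6): 6² ≡ 13, rhs ≡ 9 → off.
(7, 17): 17² ≡ 13, rhs ≡ 5 → off.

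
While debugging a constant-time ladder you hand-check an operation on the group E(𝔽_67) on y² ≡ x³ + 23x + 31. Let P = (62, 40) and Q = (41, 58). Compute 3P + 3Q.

First 3P:
Repeated addition: build up to 3P.
2P: tangent at (62, 40): λ = (3·62² + 23)/(2·40) ≡ 31/13. 13⁻¹ ≡ 31 (mod 67), so λ ≡ 31·31 ≡ 23.
  x = λ² - 62 - 62 = 529 - 124 ≡ 3; y = λ·(62 - 3) - 40 ≡ 44. → (3, 44)
3P: (3, 44) + (62, 40). λ = (40 - 44)/(62 - 3) ≡ 63/59 mod 67. 59⁻¹ ≡ 25 (mod 67) since 59·25 = 1475 ≡ 1, so λ ≡ 34.
  x = λ² - 3 - 62 = 1156 - 65 ≡ 19; y = λ·(3 - 19) - 44 ≡ 15. → (19, 15)
3P = (19, 15).
Next 3Q:
Repeated addition: build up to 3Q.
2Q: tangent at (41, 58): λ = (3·41² + 23)/(2·58) ≡ 41/49. 49⁻¹ ≡ 26 (mod 67), so λ ≡ 41·26 ≡ 61.
  x = λ² - 41 - 41 = 3721 - 82 ≡ 21; y = λ·(41 - 21) - 58 ≡ 23. → (21, 23)
3Q: (21, 23) + (41, 58). λ = (58 - 23)/(41 - 21) ≡ 35/20 mod 67. 20⁻¹ ≡ 57 (mod 67), so λ ≡ 52.
  x = λ² - 21 - 41 = 2704 - 62 ≡ 29; y = λ·(21 - 29) - 23 ≡ 30. → (29, 30)
3Q = (29, 30).
Finally 3P + 3Q:
(19, 15) + (29, 30). λ = (30 - 15)/(29 - 19) ≡ 15/10 mod 67. 10⁻¹ ≡ 47 (mod 67) since 10·47 = 470 ≡ 1, so λ ≡ 35.
  x = λ² - 19 - 29 = 1225 - 48 ≡ 38; y = λ·(19 - 38) - 15 ≡ 57. → (38, 57)

(38, 57)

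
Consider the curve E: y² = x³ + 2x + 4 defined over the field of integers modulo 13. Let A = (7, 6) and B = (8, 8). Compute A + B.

(2, 4)

(7, 6) + (8, 8). λ = (8 - 6)/(8 - 7) ≡ 2/1 mod 13. 1⁻¹ ≡ 1 (mod 13) since 1·1 = 1 ≡ 1, so λ ≡ 2.
  x = λ² - 7 - 8 = 4 - 15 ≡ 2; y = λ·(7 - 2) - 6 ≡ 4. → (2, 4)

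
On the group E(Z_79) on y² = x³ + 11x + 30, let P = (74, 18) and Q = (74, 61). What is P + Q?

The two points share x = 74 and their y-coordinates satisfy 18 + 61 ≡ 0 (mod 79), so they are inverses. Their sum is 𝒪.

O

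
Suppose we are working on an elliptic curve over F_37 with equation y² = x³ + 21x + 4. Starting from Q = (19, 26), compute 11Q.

(33, 2)

Repeated addition: build up to 11Q.
2Q: tangent at (19, 26): λ = (3·19² + 21)/(2·26) ≡ 31/15. 15⁻¹ ≡ 5 (mod 37), so λ ≡ 31·5 ≡ 7.
  x = λ² - 19 - 19 = 49 - 38 ≡ 11; y = λ·(19 - 11) - 26 ≡ 30. → (11, 30)
3Q: (11, 30) + (19, 26). λ = (26 - 30)/(19 - 11) ≡ 33/8 mod 37. 8⁻¹ ≡ 14 (mod 37) since 8·14 = 112 ≡ 1, so λ ≡ 18.
  x = λ² - 11 - 19 = 324 - 30 ≡ 35; y = λ·(11 - 35) - 30 ≡ 19. → (35, 19)
4Q: (35, 19) + (19, 26). λ = (26 - 19)/(19 - 35) ≡ 7/21 mod 37. 21⁻¹ ≡ 30 (mod 37) since 21·30 = 630 ≡ 1, so λ ≡ 25.
  x = λ² - 35 - 19 = 625 - 54 ≡ 16; y = λ·(35 - 16) - 19 ≡ 12. → (16, 12)
5Q: (16, 12) + (19, 26). λ = (26 - 12)/(19 - 16) ≡ 14/3 mod 37. 3⁻¹ ≡ 25 (mod 37), so λ ≡ 17.
  x = λ² - 16 - 19 = 289 - 35 ≡ 32; y = λ·(16 - 32) - 12 ≡ 12. → (32, 12)
6Q: (32, 12) + (19, 26). λ = (26 - 12)/(19 - 32) ≡ 14/24 mod 37. 24⁻¹ ≡ 17 (mod 37) since 24·17 = 408 ≡ 1, so λ ≡ 16.
  x = λ² - 32 - 19 = 256 - 51 ≡ 20; y = λ·(32 - 20) - 12 ≡ 32. → (20, 32)
7Q: (20, 32) + (19, 26). λ = (26 - 32)/(19 - 20) ≡ 31/36 mod 37. 36⁻¹ ≡ 36 (mod 37) since 36·36 = 1296 ≡ 1, so λ ≡ 6.
  x = λ² - 20 - 19 = 36 - 39 ≡ 34; y = λ·(20 - 34) - 32 ≡ 32. → (34, 32)
8Q: (34, 32) + (19, 26). λ = (26 - 32)/(19 - 34) ≡ 31/22 mod 37. 22⁻¹ ≡ 32 (mod 37) since 22·32 = 704 ≡ 1, so λ ≡ 30.
  x = λ² - 34 - 19 = 900 - 53 ≡ 33; y = λ·(34 - 33) - 32 ≡ 35. → (33, 35)
9Q: (33, 35) + (19, 26). λ = (26 - 35)/(19 - 33) ≡ 28/23 mod 37. 23⁻¹ ≡ 29 (mod 37), so λ ≡ 35.
  x = λ² - 33 - 19 = 1225 - 52 ≡ 26; y = λ·(33 - 26) - 35 ≡ 25. → (26, 25)
10Q: (26, 25) + (19, 26). λ = (26 - 25)/(19 - 26) ≡ 1/30 mod 37. 30⁻¹ ≡ 21 (mod 37), so λ ≡ 21.
  x = λ² - 26 - 19 = 441 - 45 ≡ 26; y = λ·(26 - 26) - 25 ≡ 12. → (26, 12)
11Q: (26, 12) + (19, 26). λ = (26 - 12)/(19 - 26) ≡ 14/30 mod 37. 30⁻¹ ≡ 21 (mod 37), so λ ≡ 35.
  x = λ² - 26 - 19 = 1225 - 45 ≡ 33; y = λ·(26 - 33) - 12 ≡ 2. → (33, 2)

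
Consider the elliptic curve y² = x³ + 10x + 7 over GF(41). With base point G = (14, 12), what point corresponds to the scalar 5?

Double-and-add on 5 = (101)₂. Start with G = (14, 12) for the leading 1-bit.
double: tangent at (14, 12): λ = (3·14² + 10)/(2·12) ≡ 24/24. 24⁻¹ ≡ 12 (mod 41), so λ ≡ 24·12 ≡ 1.
  x = λ² - 14 - 14 = 1 - 28 ≡ 14; y = λ·(14 - 14) - 12 ≡ 29. → (14, 29)
double: tangent at (14, 29): λ = (3·14² + 10)/(2·29) ≡ 24/17. 17⁻¹ ≡ 29 (mod 41) since 17·29 = 493 ≡ 1, so λ ≡ 24·29 ≡ 40.
  x = λ² - 14 - 14 = 1600 - 28 ≡ 14; y = λ·(14 - 14) - 29 ≡ 12. → (14, 12)
add G: tangent at (14, 12): λ = (3·14² + 10)/(2·12) ≡ 24/24. 24⁻¹ ≡ 12 (mod 41), so λ ≡ 24·12 ≡ 1.
  x = λ² - 14 - 14 = 1 - 28 ≡ 14; y = λ·(14 - 14) - 12 ≡ 29. → (14, 29)

(14, 29)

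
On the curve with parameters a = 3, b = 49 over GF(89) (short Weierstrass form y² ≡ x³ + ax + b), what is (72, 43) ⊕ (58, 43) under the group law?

(48, 46)

(72, 43) + (58, 43). λ = (43 - 43)/(58 - 72) ≡ 0/75 mod 89. 75⁻¹ ≡ 19 (mod 89), so λ ≡ 0.
  x = λ² - 72 - 58 = 0 - 130 ≡ 48; y = λ·(72 - 48) - 43 ≡ 46. → (48, 46)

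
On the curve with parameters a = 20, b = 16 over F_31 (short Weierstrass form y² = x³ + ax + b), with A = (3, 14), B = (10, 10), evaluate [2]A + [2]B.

First 2A:
Repeated addition: build up to 2A.
2A: tangent at (3, 14): λ = (3·3² + 20)/(2·14) ≡ 16/28. 28⁻¹ ≡ 10 (mod 31) since 28·10 = 280 ≡ 1, so λ ≡ 16·10 ≡ 5.
  x = λ² - 3 - 3 = 25 - 6 ≡ 19; y = λ·(3 - 19) - 14 ≡ 30. → (19, 30)
2A = (19, 30).
Next 2B:
Repeated addition: build up to 2B.
2B: tangent at (10, 10): λ = (3·10² + 20)/(2·10) ≡ 10/20. 20⁻¹ ≡ 14 (mod 31), so λ ≡ 10·14 ≡ 16.
  x = λ² - 10 - 10 = 256 - 20 ≡ 19; y = λ·(10 - 19) - 10 ≡ 1. → (19, 1)
2B = (19, 1).
Finally 2A + 2B:
(19, 30) + (19, 1): same x and y₁ ≡ -y₂, so the sum is the point at infinity.

O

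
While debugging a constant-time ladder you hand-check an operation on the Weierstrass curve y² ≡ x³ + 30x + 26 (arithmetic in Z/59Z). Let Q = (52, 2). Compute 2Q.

(14, 57)

tangent at (52, 2): λ = (3·52² + 30)/(2·2) ≡ 0/4. 4⁻¹ ≡ 15 (mod 59), so λ ≡ 0·15 ≡ 0.
  x = λ² - 52 - 52 = 0 - 104 ≡ 14; y = λ·(52 - 14) - 2 ≡ 57. → (14, 57)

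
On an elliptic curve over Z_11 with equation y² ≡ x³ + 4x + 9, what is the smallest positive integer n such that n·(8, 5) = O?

9

2P: tangent at (8, 5): λ = (3·8² + 4)/(2·5) ≡ 9/10. 10⁻¹ ≡ 10 (mod 11), so λ ≡ 9·10 ≡ 2.
  x = λ² - 8 - 8 = 4 - 16 ≡ 10; y = λ·(8 - 10) - 5 ≡ 2. → (10, 2)
3P: (10, 2) + (8, 5). λ = (5 - 2)/(8 - 10) ≡ 3/9 mod 11. 9⁻¹ ≡ 5 (mod 11), so λ ≡ 4.
  x = λ² - 10 - 8 = 16 - 18 ≡ 9; y = λ·(10 - 9) - 2 ≡ 2. → (9, 2)
4P: (9, 2) + (8, 5). λ = (5 - 2)/(8 - 9) ≡ 3/10 mod 11. 10⁻¹ ≡ 10 (mod 11), so λ ≡ 8.
  x = λ² - 9 - 8 = 64 - 17 ≡ 3; y = λ·(9 - 3) - 2 ≡ 2. → (3, 2)
5P: (3, 2) + (8, 5). λ = (5 - 2)/(8 - 3) ≡ 3/5 mod 11. 5⁻¹ ≡ 9 (mod 11) since 5·9 = 45 ≡ 1, so λ ≡ 5.
  x = λ² - 3 - 8 = 25 - 11 ≡ 3; y = λ·(3 - 3) - 2 ≡ 9. → (3, 9)
6P: (3, 9) + (8, 5). λ = (5 - 9)/(8 - 3) ≡ 7/5 mod 11. 5⁻¹ ≡ 9 (mod 11), so λ ≡ 8.
  x = λ² - 3 - 8 = 64 - 11 ≡ 9; y = λ·(3 - 9) - 9 ≡ 9. → (9, 9)
7P: (9, 9) + (8, 5). λ = (5 - 9)/(8 - 9) ≡ 7/10 mod 11. 10⁻¹ ≡ 10 (mod 11) since 10·10 = 100 ≡ 1, so λ ≡ 4.
  x = λ² - 9 - 8 = 16 - 17 ≡ 10; y = λ·(9 - 10) - 9 ≡ 9. → (10, 9)
8P: (10, 9) + (8, 5). λ = (5 - 9)/(8 - 10) ≡ 7/9 mod 11. 9⁻¹ ≡ 5 (mod 11), so λ ≡ 2.
  x = λ² - 10 - 8 = 4 - 18 ≡ 8; y = λ·(10 - 8) - 9 ≡ 6. → (8, 6)
9P: (8, 6) + (8, 5): same x and y₁ ≡ -y₂, so the sum is O.
9P = O, so the order is 9.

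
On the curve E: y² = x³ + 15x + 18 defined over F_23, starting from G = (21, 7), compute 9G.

(21, 16)

Double-and-add on 9 = (1001)₂. Start with G = (21, 7) for the leading 1-bit.
double: tangent at (21, 7): λ = (3·21² + 15)/(2·7) ≡ 4/14. 14⁻¹ ≡ 5 (mod 23) since 14·5 = 70 ≡ 1, so λ ≡ 4·5 ≡ 20.
  x = λ² - 21 - 21 = 400 - 42 ≡ 13; y = λ·(21 - 13) - 7 ≡ 15. → (13, 15)
double: tangent at (13, 15): λ = (3·13² + 15)/(2·15) ≡ 16/7. 7⁻¹ ≡ 10 (mod 23) since 7·10 = 70 ≡ 1, so λ ≡ 16·10 ≡ 22.
  x = λ² - 13 - 13 = 484 - 26 ≡ 21; y = λ·(13 - 21) - 15 ≡ 16. → (21, 16)
double: tangent at (21, 16): λ = (3·21² + 15)/(2·16) ≡ 4/9. 9⁻¹ ≡ 18 (mod 23) since 9·18 = 162 ≡ 1, so λ ≡ 4·18 ≡ 3.
  x = λ² - 21 - 21 = 9 - 42 ≡ 13; y = λ·(21 - 13) - 16 ≡ 8. → (13, 8)
add G: (13, 8) + (21, 7). λ = (7 - 8)/(21 - 13) ≡ 22/8 mod 23. 8⁻¹ ≡ 3 (mod 23), so λ ≡ 20.
  x = λ² - 13 - 21 = 400 - 34 ≡ 21; y = λ·(13 - 21) - 8 ≡ 16. → (21, 16)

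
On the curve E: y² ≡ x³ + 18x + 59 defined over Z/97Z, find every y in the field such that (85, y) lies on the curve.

none

x³ + 18x + 59 = 615714 ≡ 55 (mod 97).
55 is a non-residue mod 97; no y exists.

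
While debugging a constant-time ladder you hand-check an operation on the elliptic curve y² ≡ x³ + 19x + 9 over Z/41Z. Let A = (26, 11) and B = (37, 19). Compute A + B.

(26, 11) + (37, 19). λ = (19 - 11)/(37 - 26) ≡ 8/11 mod 41. 11⁻¹ ≡ 15 (mod 41) since 11·15 = 165 ≡ 1, so λ ≡ 38.
  x = λ² - 26 - 37 = 1444 - 63 ≡ 28; y = λ·(26 - 28) - 11 ≡ 36. → (28, 36)

(28, 36)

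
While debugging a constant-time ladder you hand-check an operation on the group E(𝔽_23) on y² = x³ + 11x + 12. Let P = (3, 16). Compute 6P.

Double-and-add on 6 = (110)₂. Start with P = (3, 16) for the leading 1-bit.
double: tangent at (3, 16): λ = (3·3² + 11)/(2·16) ≡ 15/9. 9⁻¹ ≡ 18 (mod 23), so λ ≡ 15·18 ≡ 17.
  x = λ² - 3 - 3 = 289 - 6 ≡ 7; y = λ·(3 - 7) - 16 ≡ 8. → (7, 8)
add P: (7, 8) + (3, 16). λ = (16 - 8)/(3 - 7) ≡ 8/19 mod 23. 19⁻¹ ≡ 17 (mod 23), so λ ≡ 21.
  x = λ² - 7 - 3 = 441 - 10 ≡ 17; y = λ·(7 - 17) - 8 ≡ 12. → (17, 12)
double: tangent at (17, 12): λ = (3·17² + 11)/(2·12) ≡ 4/1. 1⁻¹ ≡ 1 (mod 23), so λ ≡ 4·1 ≡ 4.
  x = λ² - 17 - 17 = 16 - 34 ≡ 5; y = λ·(17 - 5) - 12 ≡ 13. → (5, 13)

(5, 13)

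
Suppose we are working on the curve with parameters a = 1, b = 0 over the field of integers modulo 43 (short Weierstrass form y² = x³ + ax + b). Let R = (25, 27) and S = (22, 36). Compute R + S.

(5, 42)

(25, 27) + (22, 36). λ = (36 - 27)/(22 - 25) ≡ 9/40 mod 43. 40⁻¹ ≡ 14 (mod 43) since 40·14 = 560 ≡ 1, so λ ≡ 40.
  x = λ² - 25 - 22 = 1600 - 47 ≡ 5; y = λ·(25 - 5) - 27 ≡ 42. → (5, 42)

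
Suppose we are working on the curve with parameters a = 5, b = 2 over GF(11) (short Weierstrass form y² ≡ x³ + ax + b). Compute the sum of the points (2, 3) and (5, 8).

(8, 9)

(2, 3) + (5, 8). λ = (8 - 3)/(5 - 2) ≡ 5/3 mod 11. 3⁻¹ ≡ 4 (mod 11) since 3·4 = 12 ≡ 1, so λ ≡ 9.
  x = λ² - 2 - 5 = 81 - 7 ≡ 8; y = λ·(2 - 8) - 3 ≡ 9. → (8, 9)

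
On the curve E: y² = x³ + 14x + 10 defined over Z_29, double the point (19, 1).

tangent at (19, 1): λ = (3·19² + 14)/(2·1) ≡ 24/2. 2⁻¹ ≡ 15 (mod 29) since 2·15 = 30 ≡ 1, so λ ≡ 24·15 ≡ 12.
  x = λ² - 19 - 19 = 144 - 38 ≡ 19; y = λ·(19 - 19) - 1 ≡ 28. → (19, 28)

(19, 28)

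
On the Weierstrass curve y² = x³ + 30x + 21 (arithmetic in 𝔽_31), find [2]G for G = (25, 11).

(6, 18)

tangent at (25, 11): λ = (3·25² + 30)/(2·11) ≡ 14/22. 22⁻¹ ≡ 24 (mod 31), so λ ≡ 14·24 ≡ 26.
  x = λ² - 25 - 25 = 676 - 50 ≡ 6; y = λ·(25 - 6) - 11 ≡ 18. → (6, 18)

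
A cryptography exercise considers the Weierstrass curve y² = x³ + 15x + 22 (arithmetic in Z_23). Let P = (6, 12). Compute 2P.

(6, 11)

tangent at (6, 12): λ = (3·6² + 15)/(2·12) ≡ 8/1. 1⁻¹ ≡ 1 (mod 23), so λ ≡ 8·1 ≡ 8.
  x = λ² - 6 - 6 = 64 - 12 ≡ 6; y = λ·(6 - 6) - 12 ≡ 11. → (6, 11)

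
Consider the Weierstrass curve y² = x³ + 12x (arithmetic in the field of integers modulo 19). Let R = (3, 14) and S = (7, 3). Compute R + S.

(13, 4)

(3, 14) + (7, 3). λ = (3 - 14)/(7 - 3) ≡ 8/4 mod 19. 4⁻¹ ≡ 5 (mod 19) since 4·5 = 20 ≡ 1, so λ ≡ 2.
  x = λ² - 3 - 7 = 4 - 10 ≡ 13; y = λ·(3 - 13) - 14 ≡ 4. → (13, 4)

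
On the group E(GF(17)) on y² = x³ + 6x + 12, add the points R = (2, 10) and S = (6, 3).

(11, 10)

(2, 10) + (6, 3). λ = (3 - 10)/(6 - 2) ≡ 10/4 mod 17. 4⁻¹ ≡ 13 (mod 17) since 4·13 = 52 ≡ 1, so λ ≡ 11.
  x = λ² - 2 - 6 = 121 - 8 ≡ 11; y = λ·(2 - 11) - 10 ≡ 10. → (11, 10)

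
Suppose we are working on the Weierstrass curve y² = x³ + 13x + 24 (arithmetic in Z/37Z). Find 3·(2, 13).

Write Q = (2, 13).
Repeated addition: build up to 3Q.
2Q: tangent at (2, 13): λ = (3·2² + 13)/(2·13) ≡ 25/26. 26⁻¹ ≡ 10 (mod 37), so λ ≡ 25·10 ≡ 28.
  x = λ² - 2 - 2 = 784 - 4 ≡ 3; y = λ·(2 - 3) - 13 ≡ 33. → (3, 33)
3Q: (3, 33) + (2, 13). λ = (13 - 33)/(2 - 3) ≡ 17/36 mod 37. 36⁻¹ ≡ 36 (mod 37) since 36·36 = 1296 ≡ 1, so λ ≡ 20.
  x = λ² - 3 - 2 = 400 - 5 ≡ 25; y = λ·(3 - 25) - 33 ≡ 8. → (25, 8)

(25, 8)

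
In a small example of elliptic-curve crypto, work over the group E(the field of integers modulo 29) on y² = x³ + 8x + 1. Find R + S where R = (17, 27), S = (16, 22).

(17, 27) + (16, 22). λ = (22 - 27)/(16 - 17) ≡ 24/28 mod 29. 28⁻¹ ≡ 28 (mod 29) since 28·28 = 784 ≡ 1, so λ ≡ 5.
  x = λ² - 17 - 16 = 25 - 33 ≡ 21; y = λ·(17 - 21) - 27 ≡ 11. → (21, 11)

(21, 11)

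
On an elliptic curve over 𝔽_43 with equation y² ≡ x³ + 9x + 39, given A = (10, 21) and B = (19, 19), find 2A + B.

(15, 25)

First 2A:
Repeated addition: build up to 2A.
2A: tangent at (10, 21): λ = (3·10² + 9)/(2·21) ≡ 8/42. 42⁻¹ ≡ 42 (mod 43), so λ ≡ 8·42 ≡ 35.
  x = λ² - 10 - 10 = 1225 - 20 ≡ 1; y = λ·(10 - 1) - 21 ≡ 36. → (1, 36)
2A = (1, 36).
Finally 2A + B:
(1, 36) + (19, 19). λ = (19 - 36)/(19 - 1) ≡ 26/18 mod 43. 18⁻¹ ≡ 12 (mod 43), so λ ≡ 11.
  x = λ² - 1 - 19 = 121 - 20 ≡ 15; y = λ·(1 - 15) - 36 ≡ 25. → (15, 25)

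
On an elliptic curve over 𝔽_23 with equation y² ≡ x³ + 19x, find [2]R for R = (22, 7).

tangent at (22, 7): λ = (3·22² + 19)/(2·7) ≡ 22/14. 14⁻¹ ≡ 5 (mod 23) since 14·5 = 70 ≡ 1, so λ ≡ 22·5 ≡ 18.
  x = λ² - 22 - 22 = 324 - 44 ≡ 4; y = λ·(22 - 4) - 7 ≡ 18. → (4, 18)

(4, 18)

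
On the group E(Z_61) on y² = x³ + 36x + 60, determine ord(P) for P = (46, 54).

2P: tangent at (46, 54): λ = (3·46² + 36)/(2·54) ≡ 40/47. 47⁻¹ ≡ 13 (mod 61), so λ ≡ 40·13 ≡ 32.
  x = λ² - 46 - 46 = 1024 - 92 ≡ 17; y = λ·(46 - 17) - 54 ≡ 20. → (17, 20)
3P: (17, 20) + (46, 54). λ = (54 - 20)/(46 - 17) ≡ 34/29 mod 61. 29⁻¹ ≡ 40 (mod 61) since 29·40 = 1160 ≡ 1, so λ ≡ 18.
  x = λ² - 17 - 46 = 324 - 63 ≡ 17; y = λ·(17 - 17) - 20 ≡ 41. → (17, 41)
4P: (17, 41) + (46, 54). λ = (54 - 41)/(46 - 17) ≡ 13/29 mod 61. 29⁻¹ ≡ 40 (mod 61), so λ ≡ 32.
  x = λ² - 17 - 46 = 1024 - 63 ≡ 46; y = λ·(17 - 46) - 41 ≡ 7. → (46, 7)
5P: (46, 7) + (46, 54): same x and y₁ ≡ -y₂, so the sum is O.
5P = O, so the order is 5.

5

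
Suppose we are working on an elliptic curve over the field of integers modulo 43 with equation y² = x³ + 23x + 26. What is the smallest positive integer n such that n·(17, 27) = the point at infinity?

12

2P: tangent at (17, 27): λ = (3·17² + 23)/(2·27) ≡ 30/11. 11⁻¹ ≡ 4 (mod 43), so λ ≡ 30·4 ≡ 34.
  x = λ² - 17 - 17 = 1156 - 34 ≡ 4; y = λ·(17 - 4) - 27 ≡ 28. → (4, 28)
3P: (4, 28) + (17, 27). λ = (27 - 28)/(17 - 4) ≡ 42/13 mod 43. 13⁻¹ ≡ 10 (mod 43) since 13·10 = 130 ≡ 1, so λ ≡ 33.
  x = λ² - 4 - 17 = 1089 - 21 ≡ 36; y = λ·(4 - 36) - 28 ≡ 34. → (36, 34)
4P: (36, 34) + (17, 27). λ = (27 - 34)/(17 - 36) ≡ 36/24 mod 43. 24⁻¹ ≡ 9 (mod 43) since 24·9 = 216 ≡ 1, so λ ≡ 23.
  x = λ² - 36 - 17 = 529 - 53 ≡ 3; y = λ·(36 - 3) - 34 ≡ 37. → (3, 37)
5P: (3, 37) + (17, 27). λ = (27 - 37)/(17 - 3) ≡ 33/14 mod 43. 14⁻¹ ≡ 40 (mod 43), so λ ≡ 30.
  x = λ² - 3 - 17 = 900 - 20 ≡ 20; y = λ·(3 - 20) - 37 ≡ 12. → (20, 12)
6P: (20, 12) + (17, 27). λ = (27 - 12)/(17 - 20) ≡ 15/40 mod 43. 40⁻¹ ≡ 14 (mod 43) since 40·14 = 560 ≡ 1, so λ ≡ 38.
  x = λ² - 20 - 17 = 1444 - 37 ≡ 31; y = λ·(20 - 31) - 12 ≡ 0. → (31, 0)
7P: (31, 0) + (17, 27). λ = (27 - 0)/(17 - 31) ≡ 27/29 mod 43. 29⁻¹ ≡ 3 (mod 43), so λ ≡ 38.
  x = λ² - 31 - 17 = 1444 - 48 ≡ 20; y = λ·(31 - 20) - 0 ≡ 31. → (20, 31)
8P: (20, 31) + (17, 27). λ = (27 - 31)/(17 - 20) ≡ 39/40 mod 43. 40⁻¹ ≡ 14 (mod 43), so λ ≡ 30.
  x = λ² - 20 - 17 = 900 - 37 ≡ 3; y = λ·(20 - 3) - 31 ≡ 6. → (3, 6)
9P: (3, 6) + (17, 27). λ = (27 - 6)/(17 - 3) ≡ 21/14 mod 43. 14⁻¹ ≡ 40 (mod 43), so λ ≡ 23.
  x = λ² - 3 - 17 = 529 - 20 ≡ 36; y = λ·(3 - 36) - 6 ≡ 9. → (36, 9)
10P: (36, 9) + (17, 27). λ = (27 - 9)/(17 - 36) ≡ 18/24 mod 43. 24⁻¹ ≡ 9 (mod 43) since 24·9 = 216 ≡ 1, so λ ≡ 33.
  x = λ² - 36 - 17 = 1089 - 53 ≡ 4; y = λ·(36 - 4) - 9 ≡ 15. → (4, 15)
11P: (4, 15) + (17, 27). λ = (27 - 15)/(17 - 4) ≡ 12/13 mod 43. 13⁻¹ ≡ 10 (mod 43), so λ ≡ 34.
  x = λ² - 4 - 17 = 1156 - 21 ≡ 17; y = λ·(4 - 17) - 15 ≡ 16. → (17, 16)
12P: (17, 16) + (17, 27): same x and y₁ ≡ -y₂, so the sum is the point at infinity.
12P = the point at infinity, so the order is 12.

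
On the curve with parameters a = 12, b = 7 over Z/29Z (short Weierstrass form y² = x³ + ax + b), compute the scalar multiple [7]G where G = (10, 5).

Repeated addition: build up to 7G.
2G: tangent at (10, 5): λ = (3·10² + 12)/(2·5) ≡ 22/10. 10⁻¹ ≡ 3 (mod 29) since 10·3 = 30 ≡ 1, so λ ≡ 22·3 ≡ 8.
  x = λ² - 10 - 10 = 64 - 20 ≡ 15; y = λ·(10 - 15) - 5 ≡ 13. → (15, 13)
3G: (15, 13) + (10, 5). λ = (5 - 13)/(10 - 15) ≡ 21/24 mod 29. 24⁻¹ ≡ 23 (mod 29) since 24·23 = 552 ≡ 1, so λ ≡ 19.
  x = λ² - 15 - 10 = 361 - 25 ≡ 17; y = λ·(15 - 17) - 13 ≡ 7. → (17, 7)
4G: (17, 7) + (10, 5). λ = (5 - 7)/(10 - 17) ≡ 27/22 mod 29. 22⁻¹ ≡ 4 (mod 29) since 22·4 = 88 ≡ 1, so λ ≡ 21.
  x = λ² - 17 - 10 = 441 - 27 ≡ 8; y = λ·(17 - 8) - 7 ≡ 8. → (8, 8)
5G: (8, 8) + (10, 5). λ = (5 - 8)/(10 - 8) ≡ 26/2 mod 29. 2⁻¹ ≡ 15 (mod 29), so λ ≡ 13.
  x = λ² - 8 - 10 = 169 - 18 ≡ 6; y = λ·(8 - 6) - 8 ≡ 18. → (6, 18)
6G: (6, 18) + (10, 5). λ = (5 - 18)/(10 - 6) ≡ 16/4 mod 29. 4⁻¹ ≡ 22 (mod 29), so λ ≡ 4.
  x = λ² - 6 - 10 = 16 - 16 ≡ 0; y = λ·(6 - 0) - 18 ≡ 6. → (0, 6)
7G: (0, 6) + (10, 5). λ = (5 - 6)/(10 - 0) ≡ 28/10 mod 29. 10⁻¹ ≡ 3 (mod 29) since 10·3 = 30 ≡ 1, so λ ≡ 26.
  x = λ² - 0 - 10 = 676 - 10 ≡ 28; y = λ·(0 - 28) - 6 ≡ 20. → (28, 20)

(28, 20)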